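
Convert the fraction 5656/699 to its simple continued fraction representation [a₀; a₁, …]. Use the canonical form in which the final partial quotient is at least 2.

[8; 10, 1, 11, 1, 4]

5656 ÷ 699 → quotient 8, remainder 64
699 ÷ 64 → quotient 10, remainder 59
64 ÷ 59 → quotient 1, remainder 5
59 ÷ 5 → quotient 11, remainder 4
5 ÷ 4 → quotient 1, remainder 1
4 ÷ 1 → quotient 4, remainder 0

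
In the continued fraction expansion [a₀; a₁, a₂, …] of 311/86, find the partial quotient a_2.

⌊311/86⌋ = 3, remainder 53
⌊86/53⌋ = 1, remainder 33
⌊53/33⌋ = 1, remainder 20

1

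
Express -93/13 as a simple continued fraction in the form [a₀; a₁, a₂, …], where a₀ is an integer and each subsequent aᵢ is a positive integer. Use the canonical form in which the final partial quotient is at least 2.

[-8; 1, 5, 2]

⌊-93/13⌋ = -8, remainder 11
⌊13/11⌋ = 1, remainder 2
⌊11/2⌋ = 5, remainder 1
⌊2/1⌋ = 2, remainder 0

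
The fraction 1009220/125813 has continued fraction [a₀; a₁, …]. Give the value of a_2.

3

1009220 ÷ 125813 → quotient 8, remainder 2716
125813 ÷ 2716 → quotient 46, remainder 877
2716 ÷ 877 → quotient 3, remainder 85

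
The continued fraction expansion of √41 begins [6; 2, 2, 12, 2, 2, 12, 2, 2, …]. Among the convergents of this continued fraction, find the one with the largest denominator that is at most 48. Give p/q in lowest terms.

a_0 = 6: 6/1  (≤ bound)
a_1 = 2: 13/2  (≤ bound)
a_2 = 2: 32/5  (≤ bound)
a_3 = 12: 397/62  (> 48, stop)

32/5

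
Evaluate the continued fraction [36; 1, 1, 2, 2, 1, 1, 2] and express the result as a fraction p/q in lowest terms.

a_0 = 36: 36/1
a_1 = 1: 37/1
a_2 = 1: 73/2
a_3 = 2: 183/5
a_4 = 2: 439/12
a_5 = 1: 622/17
a_6 = 1: 1061/29
a_7 = 2: 2744/75

2744/75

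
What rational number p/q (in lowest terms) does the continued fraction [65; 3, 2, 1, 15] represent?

10252/157

Build up convergents one term at a time:
a_0 = 65: 65/1
a_1 = 3: 196/3
a_2 = 2: 457/7
a_3 = 1: 653/10
a_4 = 15: 10252/157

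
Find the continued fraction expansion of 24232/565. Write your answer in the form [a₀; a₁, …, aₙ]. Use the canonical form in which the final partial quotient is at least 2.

[42; 1, 7, 1, 30, 2]

24232 ÷ 565 → quotient 42, remainder 502
565 ÷ 502 → quotient 1, remainder 63
502 ÷ 63 → quotient 7, remainder 61
63 ÷ 61 → quotient 1, remainder 2
61 ÷ 2 → quotient 30, remainder 1
2 ÷ 1 → quotient 2, remainder 0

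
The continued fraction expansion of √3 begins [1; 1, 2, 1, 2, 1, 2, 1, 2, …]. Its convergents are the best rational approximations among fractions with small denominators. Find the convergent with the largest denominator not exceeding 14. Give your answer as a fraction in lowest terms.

List convergents until the denominator exceeds the bound:
a_0 = 1: 1/1  (≤ bound)
a_1 = 1: 2/1  (≤ bound)
a_2 = 2: 5/3  (≤ bound)
a_3 = 1: 7/4  (≤ bound)
a_4 = 2: 19/11  (≤ bound)
a_5 = 1: 26/15  (> 14, stop)

19/11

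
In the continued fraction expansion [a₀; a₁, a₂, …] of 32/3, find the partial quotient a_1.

⌊32/3⌋ = 10, remainder 2
⌊3/2⌋ = 1, remainder 1

1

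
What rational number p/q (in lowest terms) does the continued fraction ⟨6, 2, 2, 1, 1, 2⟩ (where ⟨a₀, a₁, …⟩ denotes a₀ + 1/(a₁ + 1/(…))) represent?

199/31

Work from the innermost term outward:
Start with 2.
1 + 1/(2/1) = 1 + 1/2 = 3/2
1 + 1/(3/2) = 1 + 2/3 = 5/3
2 + 1/(5/3) = 2 + 3/5 = 13/5
2 + 1/(13/5) = 2 + 5/13 = 31/13
6 + 1/(31/13) = 6 + 13/31 = 199/31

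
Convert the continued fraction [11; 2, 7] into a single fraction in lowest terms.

172/15

Build up convergents one term at a time:
a_0 = 11: 11/1
a_1 = 2: 23/2
a_2 = 7: 172/15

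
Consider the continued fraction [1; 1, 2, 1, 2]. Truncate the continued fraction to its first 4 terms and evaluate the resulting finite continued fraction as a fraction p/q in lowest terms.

Start with 1.
2 + 1/(1/1) = 2 + 1/1 = 3/1
1 + 1/(3/1) = 1 + 1/3 = 4/3
1 + 1/(4/3) = 1 + 3/4 = 7/4

7/4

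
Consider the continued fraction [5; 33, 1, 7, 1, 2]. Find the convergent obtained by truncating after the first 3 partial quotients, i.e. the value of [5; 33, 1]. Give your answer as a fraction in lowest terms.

171/34

a_0 = 5: 5/1
a_1 = 33: 166/33
a_2 = 1: 171/34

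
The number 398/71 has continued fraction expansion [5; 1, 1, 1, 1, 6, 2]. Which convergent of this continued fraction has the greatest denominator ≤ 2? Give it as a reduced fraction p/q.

List convergents until the denominator exceeds the bound:
a_0 = 5: 5/1  (≤ bound)
a_1 = 1: 6/1  (≤ bound)
a_2 = 1: 11/2  (≤ bound)
a_3 = 1: 17/3  (> 2, stop)

11/2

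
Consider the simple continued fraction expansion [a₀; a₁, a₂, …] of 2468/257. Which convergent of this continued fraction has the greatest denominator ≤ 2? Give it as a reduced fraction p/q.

19/2

a_0 = 9: 9/1  (≤ bound)
a_1 = 1: 10/1  (≤ bound)
a_2 = 1: 19/2  (≤ bound)
a_3 = 1: 29/3  (> 2, stop)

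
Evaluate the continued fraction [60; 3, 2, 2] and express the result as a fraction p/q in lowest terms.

Start with 2.
2 + 1/(2/1) = 2 + 1/2 = 5/2
3 + 1/(5/2) = 3 + 2/5 = 17/5
60 + 1/(17/5) = 60 + 5/17 = 1025/17

1025/17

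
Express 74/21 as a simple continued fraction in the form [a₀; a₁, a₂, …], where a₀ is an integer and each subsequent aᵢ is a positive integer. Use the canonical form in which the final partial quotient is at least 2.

Apply division with remainder until the remainder is 0:
74 = 3·21 + 11, so a_0 = 3
21 = 1·11 + 10, so a_1 = 1
11 = 1·10 + 1, so a_2 = 1
10 = 10·1 + 0, so a_3 = 10

[3; 1, 1, 10]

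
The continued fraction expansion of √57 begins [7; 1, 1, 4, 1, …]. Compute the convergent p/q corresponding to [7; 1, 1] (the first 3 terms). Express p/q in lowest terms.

Build up convergents one term at a time:
a_0 = 7: 7/1
a_1 = 1: 8/1
a_2 = 1: 15/2

15/2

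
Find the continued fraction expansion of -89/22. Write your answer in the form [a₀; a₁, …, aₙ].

⌊-89/22⌋ = -5, remainder 21
⌊22/21⌋ = 1, remainder 1
⌊21/1⌋ = 21, remainder 0

[-5; 1, 21]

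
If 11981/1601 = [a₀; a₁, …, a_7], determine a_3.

1

11981 = 7·1601 + 774, so a_0 = 7
1601 = 2·774 + 53, so a_1 = 2
774 = 14·53 + 32, so a_2 = 14
53 = 1·32 + 21, so a_3 = 1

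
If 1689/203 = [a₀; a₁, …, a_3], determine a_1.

3

Repeatedly divide and take the remainder:
1689 ÷ 203 → quotient 8, remainder 65
203 ÷ 65 → quotient 3, remainder 8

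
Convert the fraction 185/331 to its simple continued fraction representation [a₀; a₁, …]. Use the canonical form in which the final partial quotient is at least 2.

Repeatedly divide and take the remainder:
185 = 0·331 + 185, so a_0 = 0
331 = 1·185 + 146, so a_1 = 1
185 = 1·146 + 39, so a_2 = 1
146 = 3·39 + 29, so a_3 = 3
39 = 1·29 + 10, so a_4 = 1
29 = 2·10 + 9, so a_5 = 2
10 = 1·9 + 1, so a_6 = 1
9 = 9·1 + 0, so a_7 = 9

[0; 1, 1, 3, 1, 2, 1, 9]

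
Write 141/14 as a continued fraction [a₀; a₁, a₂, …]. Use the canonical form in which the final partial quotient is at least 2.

Apply division with remainder until the remainder is 0:
141 ÷ 14 → quotient 10, remainder 1
14 ÷ 1 → quotient 14, remainder 0

[10; 14]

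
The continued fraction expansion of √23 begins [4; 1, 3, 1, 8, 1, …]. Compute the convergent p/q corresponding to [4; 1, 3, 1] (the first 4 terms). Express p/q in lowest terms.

a_0 = 4: 4/1
a_1 = 1: 5/1
a_2 = 3: 19/4
a_3 = 1: 24/5

24/5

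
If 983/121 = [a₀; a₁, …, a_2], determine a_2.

Apply division with remainder until the remainder is 0:
⌊983/121⌋ = 8, remainder 15
⌊121/15⌋ = 8, remainder 1
⌊15/1⌋ = 15, remainder 0

15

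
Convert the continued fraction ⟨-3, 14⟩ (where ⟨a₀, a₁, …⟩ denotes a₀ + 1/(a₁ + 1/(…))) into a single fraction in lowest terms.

-41/14

a_0 = -3: -3/1
a_1 = 14: -41/14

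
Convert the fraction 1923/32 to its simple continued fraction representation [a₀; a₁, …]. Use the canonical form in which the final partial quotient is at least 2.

Repeatedly divide and take the remainder:
1923 ÷ 32 → quotient 60, remainder 3
32 ÷ 3 → quotient 10, remainder 2
3 ÷ 2 → quotient 1, remainder 1
2 ÷ 1 → quotient 2, remainder 0

[60; 10, 1, 2]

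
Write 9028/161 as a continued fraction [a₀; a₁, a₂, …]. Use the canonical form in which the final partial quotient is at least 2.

9028 ÷ 161 → quotient 56, remainder 12
161 ÷ 12 → quotient 13, remainder 5
12 ÷ 5 → quotient 2, remainder 2
5 ÷ 2 → quotient 2, remainder 1
2 ÷ 1 → quotient 2, remainder 0

[56; 13, 2, 2, 2]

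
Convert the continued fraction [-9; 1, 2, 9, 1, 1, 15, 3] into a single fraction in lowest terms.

-23360/2807

a_0 = -9: -9/1
a_1 = 1: -8/1
a_2 = 2: -25/3
a_3 = 9: -233/28
a_4 = 1: -258/31
a_5 = 1: -491/59
a_6 = 15: -7623/916
a_7 = 3: -23360/2807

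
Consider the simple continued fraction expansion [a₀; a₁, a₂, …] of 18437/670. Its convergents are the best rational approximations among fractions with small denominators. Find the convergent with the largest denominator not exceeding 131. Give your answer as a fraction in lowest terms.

1541/56

List convergents until the denominator exceeds the bound:
a_0 = 27: 27/1  (≤ bound)
a_1 = 1: 28/1  (≤ bound)
a_2 = 1: 55/2  (≤ bound)
a_3 = 13: 743/27  (≤ bound)
a_4 = 2: 1541/56  (≤ bound)
a_5 = 5: 8448/307  (> 131, stop)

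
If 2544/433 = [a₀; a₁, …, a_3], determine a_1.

1

Apply division with remainder until the remainder is 0:
⌊2544/433⌋ = 5, remainder 379
⌊433/379⌋ = 1, remainder 54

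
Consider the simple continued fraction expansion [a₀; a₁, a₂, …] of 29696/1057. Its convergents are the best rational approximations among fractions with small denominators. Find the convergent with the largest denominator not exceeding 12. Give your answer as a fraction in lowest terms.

a_0 = 28: 28/1  (≤ bound)
a_1 = 10: 281/10  (≤ bound)
a_2 = 1: 309/11  (≤ bound)
a_3 = 1: 590/21  (> 12, stop)

309/11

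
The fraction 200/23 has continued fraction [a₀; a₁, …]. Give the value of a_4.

Run the Euclidean algorithm, recording each quotient:
200 ÷ 23 → quotient 8, remainder 16
23 ÷ 16 → quotient 1, remainder 7
16 ÷ 7 → quotient 2, remainder 2
7 ÷ 2 → quotient 3, remainder 1
2 ÷ 1 → quotient 2, remainder 0

2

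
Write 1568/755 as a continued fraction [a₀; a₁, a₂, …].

Apply division with remainder until the remainder is 0:
⌊1568/755⌋ = 2, remainder 58
⌊755/58⌋ = 13, remainder 1
⌊58/1⌋ = 58, remainder 0

[2; 13, 58]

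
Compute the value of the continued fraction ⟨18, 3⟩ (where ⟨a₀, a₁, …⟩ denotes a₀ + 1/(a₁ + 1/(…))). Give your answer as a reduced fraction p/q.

55/3

Work from the innermost term outward:
Start with 3.
18 + 1/(3/1) = 18 + 1/3 = 55/3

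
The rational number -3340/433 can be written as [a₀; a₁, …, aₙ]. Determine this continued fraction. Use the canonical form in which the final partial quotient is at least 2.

[-8; 3, 2, 30, 2]

-3340 = -8·433 + 124, so a_0 = -8
433 = 3·124 + 61, so a_1 = 3
124 = 2·61 + 2, so a_2 = 2
61 = 30·2 + 1, so a_3 = 30
2 = 2·1 + 0, so a_4 = 2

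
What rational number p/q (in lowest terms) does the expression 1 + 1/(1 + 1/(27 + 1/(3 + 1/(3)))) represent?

556/283

a_0 = 1: 1/1
a_1 = 1: 2/1
a_2 = 27: 55/28
a_3 = 3: 167/85
a_4 = 3: 556/283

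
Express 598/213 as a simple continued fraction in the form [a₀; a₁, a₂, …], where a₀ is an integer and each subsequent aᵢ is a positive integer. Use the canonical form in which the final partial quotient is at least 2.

[2; 1, 4, 5, 8]

Apply division with remainder until the remainder is 0:
598 ÷ 213 → quotient 2, remainder 172
213 ÷ 172 → quotient 1, remainder 41
172 ÷ 41 → quotient 4, remainder 8
41 ÷ 8 → quotient 5, remainder 1
8 ÷ 1 → quotient 8, remainder 0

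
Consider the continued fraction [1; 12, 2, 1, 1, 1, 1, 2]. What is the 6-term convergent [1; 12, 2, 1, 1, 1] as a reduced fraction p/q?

107/99

a_0 = 1: 1/1
a_1 = 12: 13/12
a_2 = 2: 27/25
a_3 = 1: 40/37
a_4 = 1: 67/62
a_5 = 1: 107/99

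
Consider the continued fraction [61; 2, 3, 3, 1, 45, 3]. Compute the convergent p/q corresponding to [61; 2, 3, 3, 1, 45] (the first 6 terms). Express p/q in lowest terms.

84348/1373

Start with 45.
1 + 1/(45/1) = 1 + 1/45 = 46/45
3 + 1/(46/45) = 3 + 45/46 = 183/46
3 + 1/(183/46) = 3 + 46/183 = 595/183
2 + 1/(595/183) = 2 + 183/595 = 1373/595
61 + 1/(1373/595) = 61 + 595/1373 = 84348/1373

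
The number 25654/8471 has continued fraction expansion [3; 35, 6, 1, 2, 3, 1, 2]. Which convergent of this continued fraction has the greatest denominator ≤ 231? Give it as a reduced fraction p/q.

639/211

a_0 = 3: 3/1  (≤ bound)
a_1 = 35: 106/35  (≤ bound)
a_2 = 6: 639/211  (≤ bound)
a_3 = 1: 745/246  (> 231, stop)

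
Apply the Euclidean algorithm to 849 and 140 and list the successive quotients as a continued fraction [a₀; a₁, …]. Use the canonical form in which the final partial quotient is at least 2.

849 ÷ 140 → quotient 6, remainder 9
140 ÷ 9 → quotient 15, remainder 5
9 ÷ 5 → quotient 1, remainder 4
5 ÷ 4 → quotient 1, remainder 1
4 ÷ 1 → quotient 4, remainder 0

[6; 15, 1, 1, 4]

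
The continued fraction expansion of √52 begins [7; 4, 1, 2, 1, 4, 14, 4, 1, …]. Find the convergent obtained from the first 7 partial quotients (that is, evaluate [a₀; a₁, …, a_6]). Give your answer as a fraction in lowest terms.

Start with 14.
4 + 1/(14/1) = 4 + 1/14 = 57/14
1 + 1/(57/14) = 1 + 14/57 = 71/57
2 + 1/(71/57) = 2 + 57/71 = 199/71
1 + 1/(199/71) = 1 + 71/199 = 270/199
4 + 1/(270/199) = 4 + 199/270 = 1279/270
7 + 1/(1279/270) = 7 + 270/1279 = 9223/1279

9223/1279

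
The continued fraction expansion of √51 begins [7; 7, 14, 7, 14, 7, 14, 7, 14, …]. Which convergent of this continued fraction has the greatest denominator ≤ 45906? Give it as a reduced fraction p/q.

70693/9899

a_0 = 7: 7/1  (≤ bound)
a_1 = 7: 50/7  (≤ bound)
a_2 = 14: 707/99  (≤ bound)
a_3 = 7: 4999/700  (≤ bound)
a_4 = 14: 70693/9899  (≤ bound)
a_5 = 7: 499850/69993  (> 45906, stop)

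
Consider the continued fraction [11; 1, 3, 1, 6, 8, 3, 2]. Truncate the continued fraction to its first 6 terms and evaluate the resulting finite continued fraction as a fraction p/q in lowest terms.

a_0 = 11: 11/1
a_1 = 1: 12/1
a_2 = 3: 47/4
a_3 = 1: 59/5
a_4 = 6: 401/34
a_5 = 8: 3267/277

3267/277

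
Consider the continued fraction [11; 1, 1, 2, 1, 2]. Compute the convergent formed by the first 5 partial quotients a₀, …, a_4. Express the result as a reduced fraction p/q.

Work from the innermost term outward:
Start with 1.
2 + 1/(1/1) = 2 + 1/1 = 3/1
1 + 1/(3/1) = 1 + 1/3 = 4/3
1 + 1/(4/3) = 1 + 3/4 = 7/4
11 + 1/(7/4) = 11 + 4/7 = 81/7

81/7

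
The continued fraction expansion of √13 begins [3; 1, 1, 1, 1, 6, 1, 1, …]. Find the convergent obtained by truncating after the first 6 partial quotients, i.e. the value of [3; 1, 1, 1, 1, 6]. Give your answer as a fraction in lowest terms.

119/33

Start with 6.
1 + 1/(6/1) = 1 + 1/6 = 7/6
1 + 1/(7/6) = 1 + 6/7 = 13/7
1 + 1/(13/7) = 1 + 7/13 = 20/13
1 + 1/(20/13) = 1 + 13/20 = 33/20
3 + 1/(33/20) = 3 + 20/33 = 119/33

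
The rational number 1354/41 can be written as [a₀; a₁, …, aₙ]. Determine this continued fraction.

[33; 41]

1354 = 33·41 + 1, so a_0 = 33
41 = 41·1 + 0, so a_1 = 41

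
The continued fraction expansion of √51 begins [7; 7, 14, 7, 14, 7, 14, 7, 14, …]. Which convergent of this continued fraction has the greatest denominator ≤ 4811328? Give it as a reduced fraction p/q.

List convergents until the denominator exceeds the bound:
a_0 = 7: 7/1  (≤ bound)
a_1 = 7: 50/7  (≤ bound)
a_2 = 14: 707/99  (≤ bound)
a_3 = 7: 4999/700  (≤ bound)
a_4 = 14: 70693/9899  (≤ bound)
a_5 = 7: 499850/69993  (≤ bound)
a_6 = 14: 7068593/989801  (≤ bound)
a_7 = 7: 49980001/6998600  (> 4811328, stop)

7068593/989801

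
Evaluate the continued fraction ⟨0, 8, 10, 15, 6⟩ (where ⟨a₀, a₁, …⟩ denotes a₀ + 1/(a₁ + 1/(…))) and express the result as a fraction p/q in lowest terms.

Start with 6.
15 + 1/(6/1) = 15 + 1/6 = 91/6
10 + 1/(91/6) = 10 + 6/91 = 916/91
8 + 1/(916/91) = 8 + 91/916 = 7419/916
0 + 1/(7419/916) = 0 + 916/7419 = 916/7419

916/7419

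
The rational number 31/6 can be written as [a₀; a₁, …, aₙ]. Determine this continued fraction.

[5; 6]

31 = 5·6 + 1, so a_0 = 5
6 = 6·1 + 0, so a_1 = 6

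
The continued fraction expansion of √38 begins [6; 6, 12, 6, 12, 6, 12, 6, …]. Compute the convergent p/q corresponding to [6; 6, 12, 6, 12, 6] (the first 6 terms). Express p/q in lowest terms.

202501/32850

a_0 = 6: 6/1
a_1 = 6: 37/6
a_2 = 12: 450/73
a_3 = 6: 2737/444
a_4 = 12: 33294/5401
a_5 = 6: 202501/32850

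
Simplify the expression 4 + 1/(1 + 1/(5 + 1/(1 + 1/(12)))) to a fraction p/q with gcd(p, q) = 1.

Start with 12.
1 + 1/(12/1) = 1 + 1/12 = 13/12
5 + 1/(13/12) = 5 + 12/13 = 77/13
1 + 1/(77/13) = 1 + 13/77 = 90/77
4 + 1/(90/77) = 4 + 77/90 = 437/90

437/90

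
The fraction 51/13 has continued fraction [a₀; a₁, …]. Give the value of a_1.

1

Repeatedly divide and take the remainder:
51 ÷ 13 → quotient 3, remainder 12
13 ÷ 12 → quotient 1, remainder 1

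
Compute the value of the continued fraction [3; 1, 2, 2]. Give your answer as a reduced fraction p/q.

Build up convergents one term at a time:
a_0 = 3: 3/1
a_1 = 1: 4/1
a_2 = 2: 11/3
a_3 = 2: 26/7

26/7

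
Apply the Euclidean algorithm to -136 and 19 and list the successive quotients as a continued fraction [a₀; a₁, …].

-136 ÷ 19 → quotient -8, remainder 16
19 ÷ 16 → quotient 1, remainder 3
16 ÷ 3 → quotient 5, remainder 1
3 ÷ 1 → quotient 3, remainder 0

[-8; 1, 5, 3]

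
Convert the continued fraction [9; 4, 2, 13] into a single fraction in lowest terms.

Compute successive convergents:
a_0 = 9: 9/1
a_1 = 4: 37/4
a_2 = 2: 83/9
a_3 = 13: 1116/121

1116/121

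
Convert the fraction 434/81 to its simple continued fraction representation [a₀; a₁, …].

[5; 2, 1, 3, 1, 5]

434 ÷ 81 → quotient 5, remainder 29
81 ÷ 29 → quotient 2, remainder 23
29 ÷ 23 → quotient 1, remainder 6
23 ÷ 6 → quotient 3, remainder 5
6 ÷ 5 → quotient 1, remainder 1
5 ÷ 1 → quotient 5, remainder 0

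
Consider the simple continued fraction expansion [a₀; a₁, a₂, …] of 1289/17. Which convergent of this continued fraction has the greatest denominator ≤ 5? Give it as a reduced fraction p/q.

List convergents until the denominator exceeds the bound:
a_0 = 75: 75/1  (≤ bound)
a_1 = 1: 76/1  (≤ bound)
a_2 = 4: 379/5  (≤ bound)
a_3 = 1: 455/6  (> 5, stop)

379/5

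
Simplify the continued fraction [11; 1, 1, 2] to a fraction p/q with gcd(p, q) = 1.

58/5

Start with 2.
1 + 1/(2/1) = 1 + 1/2 = 3/2
1 + 1/(3/2) = 1 + 2/3 = 5/3
11 + 1/(5/3) = 11 + 3/5 = 58/5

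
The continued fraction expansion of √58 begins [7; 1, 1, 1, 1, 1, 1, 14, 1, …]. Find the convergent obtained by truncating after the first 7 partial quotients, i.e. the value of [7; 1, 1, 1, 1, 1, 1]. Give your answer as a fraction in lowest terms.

99/13

Start with 1.
1 + 1/(1/1) = 1 + 1/1 = 2/1
1 + 1/(2/1) = 1 + 1/2 = 3/2
1 + 1/(3/2) = 1 + 2/3 = 5/3
1 + 1/(5/3) = 1 + 3/5 = 8/5
1 + 1/(8/5) = 1 + 5/8 = 13/8
7 + 1/(13/8) = 7 + 8/13 = 99/13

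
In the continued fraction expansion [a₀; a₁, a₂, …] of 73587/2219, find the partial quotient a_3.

73587 = 33·2219 + 360, so a_0 = 33
2219 = 6·360 + 59, so a_1 = 6
360 = 6·59 + 6, so a_2 = 6
59 = 9·6 + 5, so a_3 = 9

9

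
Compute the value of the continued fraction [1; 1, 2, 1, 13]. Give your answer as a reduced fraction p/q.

96/55

Use the convergent recurrence hₖ = aₖ·hₖ₋₁ + hₖ₋₂ (and likewise for the denominators kₖ):
a_0 = 1: 1/1
a_1 = 1: 2/1
a_2 = 2: 5/3
a_3 = 1: 7/4
a_4 = 13: 96/55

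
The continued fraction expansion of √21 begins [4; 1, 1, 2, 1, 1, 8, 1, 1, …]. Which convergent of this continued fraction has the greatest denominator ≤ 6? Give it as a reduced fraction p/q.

a_0 = 4: 4/1  (≤ bound)
a_1 = 1: 5/1  (≤ bound)
a_2 = 1: 9/2  (≤ bound)
a_3 = 2: 23/5  (≤ bound)
a_4 = 1: 32/7  (> 6, stop)

23/5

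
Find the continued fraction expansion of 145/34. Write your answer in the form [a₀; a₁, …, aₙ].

[4; 3, 1, 3, 2]

Apply division with remainder until the remainder is 0:
145 ÷ 34 → quotient 4, remainder 9
34 ÷ 9 → quotient 3, remainder 7
9 ÷ 7 → quotient 1, remainder 2
7 ÷ 2 → quotient 3, remainder 1
2 ÷ 1 → quotient 2, remainder 0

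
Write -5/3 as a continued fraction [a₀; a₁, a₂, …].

Apply division with remainder until the remainder is 0:
-5 ÷ 3 → quotient -2, remainder 1
3 ÷ 1 → quotient 3, remainder 0

[-2; 3]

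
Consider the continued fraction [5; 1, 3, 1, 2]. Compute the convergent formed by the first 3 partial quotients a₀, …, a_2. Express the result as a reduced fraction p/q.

a_0 = 5: 5/1
a_1 = 1: 6/1
a_2 = 3: 23/4

23/4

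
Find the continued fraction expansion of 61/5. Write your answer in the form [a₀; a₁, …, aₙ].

Repeatedly divide and take the remainder:
61 ÷ 5 → quotient 12, remainder 1
5 ÷ 1 → quotient 5, remainder 0

[12; 5]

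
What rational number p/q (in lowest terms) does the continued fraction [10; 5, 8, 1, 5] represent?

2763/271

Start with 5.
1 + 1/(5/1) = 1 + 1/5 = 6/5
8 + 1/(6/5) = 8 + 5/6 = 53/6
5 + 1/(53/6) = 5 + 6/53 = 271/53
10 + 1/(271/53) = 10 + 53/271 = 2763/271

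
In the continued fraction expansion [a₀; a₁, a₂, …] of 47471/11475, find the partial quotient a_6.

3

47471 ÷ 11475 → quotient 4, remainder 1571
11475 ÷ 1571 → quotient 7, remainder 478
1571 ÷ 478 → quotient 3, remainder 137
478 ÷ 137 → quotient 3, remainder 67
137 ÷ 67 → quotient 2, remainder 3
67 ÷ 3 → quotient 22, remainder 1
3 ÷ 1 → quotient 3, remainder 0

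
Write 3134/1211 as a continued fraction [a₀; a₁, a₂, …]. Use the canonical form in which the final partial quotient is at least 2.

[2; 1, 1, 2, 2, 1, 11, 6]

3134 ÷ 1211 → quotient 2, remainder 712
1211 ÷ 712 → quotient 1, remainder 499
712 ÷ 499 → quotient 1, remainder 213
499 ÷ 213 → quotient 2, remainder 73
213 ÷ 73 → quotient 2, remainder 67
73 ÷ 67 → quotient 1, remainder 6
67 ÷ 6 → quotient 11, remainder 1
6 ÷ 1 → quotient 6, remainder 0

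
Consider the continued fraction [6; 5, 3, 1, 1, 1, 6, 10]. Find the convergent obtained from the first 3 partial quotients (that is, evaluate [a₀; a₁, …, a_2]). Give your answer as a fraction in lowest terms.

99/16

Start with 3.
5 + 1/(3/1) = 5 + 1/3 = 16/3
6 + 1/(16/3) = 6 + 3/16 = 99/16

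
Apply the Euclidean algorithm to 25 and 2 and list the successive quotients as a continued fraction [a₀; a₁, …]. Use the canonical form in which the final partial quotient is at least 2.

[12; 2]

25 ÷ 2 → quotient 12, remainder 1
2 ÷ 1 → quotient 2, remainder 0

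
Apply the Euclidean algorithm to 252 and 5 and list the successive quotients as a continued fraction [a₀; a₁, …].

252 = 50·5 + 2, so a_0 = 50
5 = 2·2 + 1, so a_1 = 2
2 = 2·1 + 0, so a_2 = 2

[50; 2, 2]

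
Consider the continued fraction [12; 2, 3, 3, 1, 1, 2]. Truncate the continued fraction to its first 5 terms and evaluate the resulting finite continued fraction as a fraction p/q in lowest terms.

Compute successive convergents:
a_0 = 12: 12/1
a_1 = 2: 25/2
a_2 = 3: 87/7
a_3 = 3: 286/23
a_4 = 1: 373/30

373/30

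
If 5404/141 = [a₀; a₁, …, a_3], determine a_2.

⌊5404/141⌋ = 38, remainder 46
⌊141/46⌋ = 3, remainder 3
⌊46/3⌋ = 15, remainder 1

15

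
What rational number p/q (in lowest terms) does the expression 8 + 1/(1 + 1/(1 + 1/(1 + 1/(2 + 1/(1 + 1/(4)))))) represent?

449/52

a_0 = 8: 8/1
a_1 = 1: 9/1
a_2 = 1: 17/2
a_3 = 1: 26/3
a_4 = 2: 69/8
a_5 = 1: 95/11
a_6 = 4: 449/52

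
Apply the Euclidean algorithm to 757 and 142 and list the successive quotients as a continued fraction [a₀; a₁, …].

[5; 3, 47]

Repeatedly divide and take the remainder:
757 ÷ 142 → quotient 5, remainder 47
142 ÷ 47 → quotient 3, remainder 1
47 ÷ 1 → quotient 47, remainder 0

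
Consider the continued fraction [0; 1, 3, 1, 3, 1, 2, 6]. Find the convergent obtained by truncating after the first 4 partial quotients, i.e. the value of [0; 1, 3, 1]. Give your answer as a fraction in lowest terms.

Use the convergent recurrence hₖ = aₖ·hₖ₋₁ + hₖ₋₂ (and likewise for the denominators kₖ):
a_0 = 0: 0/1
a_1 = 1: 1/1
a_2 = 3: 3/4
a_3 = 1: 4/5

4/5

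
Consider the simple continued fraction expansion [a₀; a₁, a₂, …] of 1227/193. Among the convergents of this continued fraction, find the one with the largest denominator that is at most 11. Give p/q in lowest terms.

a_0 = 6: 6/1  (≤ bound)
a_1 = 2: 13/2  (≤ bound)
a_2 = 1: 19/3  (≤ bound)
a_3 = 3: 70/11  (≤ bound)
a_4 = 1: 89/14  (> 11, stop)

70/11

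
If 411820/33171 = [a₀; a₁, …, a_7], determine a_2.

2

411820 ÷ 33171 → quotient 12, remainder 13768
33171 ÷ 13768 → quotient 2, remainder 5635
13768 ÷ 5635 → quotient 2, remainder 2498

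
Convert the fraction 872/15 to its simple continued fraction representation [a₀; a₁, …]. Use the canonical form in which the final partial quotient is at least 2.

[58; 7, 2]

⌊872/15⌋ = 58, remainder 2
⌊15/2⌋ = 7, remainder 1
⌊2/1⌋ = 2, remainder 0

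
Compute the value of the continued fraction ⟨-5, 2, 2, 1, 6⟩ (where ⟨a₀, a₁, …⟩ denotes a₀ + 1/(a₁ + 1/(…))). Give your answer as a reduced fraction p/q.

Compute successive convergents:
a_0 = -5: -5/1
a_1 = 2: -9/2
a_2 = 2: -23/5
a_3 = 1: -32/7
a_4 = 6: -215/47

-215/47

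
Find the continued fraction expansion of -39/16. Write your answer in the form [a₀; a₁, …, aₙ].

Apply division with remainder until the remainder is 0:
-39 = -3·16 + 9, so a_0 = -3
16 = 1·9 + 7, so a_1 = 1
9 = 1·7 + 2, so a_2 = 1
7 = 3·2 + 1, so a_3 = 3
2 = 2·1 + 0, so a_4 = 2

[-3; 1, 1, 3, 2]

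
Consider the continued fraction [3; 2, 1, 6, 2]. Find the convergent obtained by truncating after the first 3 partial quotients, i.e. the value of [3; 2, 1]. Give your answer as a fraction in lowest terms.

10/3

Start with 1.
2 + 1/(1/1) = 2 + 1/1 = 3/1
3 + 1/(3/1) = 3 + 1/3 = 10/3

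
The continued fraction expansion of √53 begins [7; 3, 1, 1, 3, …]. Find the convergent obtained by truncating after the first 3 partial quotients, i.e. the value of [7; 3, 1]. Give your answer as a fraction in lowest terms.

29/4

Start with 1.
3 + 1/(1/1) = 3 + 1/1 = 4/1
7 + 1/(4/1) = 7 + 1/4 = 29/4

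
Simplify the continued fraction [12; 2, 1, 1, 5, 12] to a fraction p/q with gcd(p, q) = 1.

Start with 12.
5 + 1/(12/1) = 5 + 1/12 = 61/12
1 + 1/(61/12) = 1 + 12/61 = 73/61
1 + 1/(73/61) = 1 + 61/73 = 134/73
2 + 1/(134/73) = 2 + 73/134 = 341/134
12 + 1/(341/134) = 12 + 134/341 = 4226/341

4226/341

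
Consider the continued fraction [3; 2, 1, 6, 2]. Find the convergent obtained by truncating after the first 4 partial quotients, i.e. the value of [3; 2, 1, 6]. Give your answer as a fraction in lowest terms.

Start with 6.
1 + 1/(6/1) = 1 + 1/6 = 7/6
2 + 1/(7/6) = 2 + 6/7 = 20/7
3 + 1/(20/7) = 3 + 7/20 = 67/20

67/20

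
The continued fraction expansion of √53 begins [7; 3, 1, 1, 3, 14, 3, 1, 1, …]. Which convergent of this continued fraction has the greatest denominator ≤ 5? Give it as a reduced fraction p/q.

a_0 = 7: 7/1  (≤ bound)
a_1 = 3: 22/3  (≤ bound)
a_2 = 1: 29/4  (≤ bound)
a_3 = 1: 51/7  (> 5, stop)

29/4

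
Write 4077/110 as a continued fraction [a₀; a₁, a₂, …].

Run the Euclidean algorithm, recording each quotient:
4077 ÷ 110 → quotient 37, remainder 7
110 ÷ 7 → quotient 15, remainder 5
7 ÷ 5 → quotient 1, remainder 2
5 ÷ 2 → quotient 2, remainder 1
2 ÷ 1 → quotient 2, remainder 0

[37; 15, 1, 2, 2]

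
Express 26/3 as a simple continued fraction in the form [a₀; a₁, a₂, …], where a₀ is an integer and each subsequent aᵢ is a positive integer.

[8; 1, 2]

26 ÷ 3 → quotient 8, remainder 2
3 ÷ 2 → quotient 1, remainder 1
2 ÷ 1 → quotient 2, remainder 0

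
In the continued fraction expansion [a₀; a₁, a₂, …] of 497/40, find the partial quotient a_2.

⌊497/40⌋ = 12, remainder 17
⌊40/17⌋ = 2, remainder 6
⌊17/6⌋ = 2, remainder 5

2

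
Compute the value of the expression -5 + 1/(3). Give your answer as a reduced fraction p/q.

-14/3

Compute successive convergents:
a_0 = -5: -5/1
a_1 = 3: -14/3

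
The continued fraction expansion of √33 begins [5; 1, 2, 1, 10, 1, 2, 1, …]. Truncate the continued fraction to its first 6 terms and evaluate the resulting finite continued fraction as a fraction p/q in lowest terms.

Start with 1.
10 + 1/(1/1) = 10 + 1/1 = 11/1
1 + 1/(11/1) = 1 + 1/11 = 12/11
2 + 1/(12/11) = 2 + 11/12 = 35/12
1 + 1/(35/12) = 1 + 12/35 = 47/35
5 + 1/(47/35) = 5 + 35/47 = 270/47

270/47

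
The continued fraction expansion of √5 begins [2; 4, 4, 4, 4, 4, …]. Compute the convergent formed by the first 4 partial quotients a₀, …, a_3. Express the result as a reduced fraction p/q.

Compute successive convergents:
a_0 = 2: 2/1
a_1 = 4: 9/4
a_2 = 4: 38/17
a_3 = 4: 161/72

161/72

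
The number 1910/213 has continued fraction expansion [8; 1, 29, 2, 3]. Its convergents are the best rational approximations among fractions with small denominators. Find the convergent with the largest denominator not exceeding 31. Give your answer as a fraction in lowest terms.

a_0 = 8: 8/1  (≤ bound)
a_1 = 1: 9/1  (≤ bound)
a_2 = 29: 269/30  (≤ bound)
a_3 = 2: 547/61  (> 31, stop)

269/30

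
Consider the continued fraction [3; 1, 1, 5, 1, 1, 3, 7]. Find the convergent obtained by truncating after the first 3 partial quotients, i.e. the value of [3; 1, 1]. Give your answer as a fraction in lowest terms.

7/2

a_0 = 3: 3/1
a_1 = 1: 4/1
a_2 = 1: 7/2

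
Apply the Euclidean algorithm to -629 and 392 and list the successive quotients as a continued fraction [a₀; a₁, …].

[-2; 2, 1, 1, 8, 9]

Repeatedly divide and take the remainder:
⌊-629/392⌋ = -2, remainder 155
⌊392/155⌋ = 2, remainder 82
⌊155/82⌋ = 1, remainder 73
⌊82/73⌋ = 1, remainder 9
⌊73/9⌋ = 8, remainder 1
⌊9/1⌋ = 9, remainder 0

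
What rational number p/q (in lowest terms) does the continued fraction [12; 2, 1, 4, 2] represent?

a_0 = 12: 12/1
a_1 = 2: 25/2
a_2 = 1: 37/3
a_3 = 4: 173/14
a_4 = 2: 383/31

383/31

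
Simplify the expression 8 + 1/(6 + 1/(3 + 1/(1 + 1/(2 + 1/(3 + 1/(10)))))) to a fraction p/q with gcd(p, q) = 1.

Start with 10.
3 + 1/(10/1) = 3 + 1/10 = 31/10
2 + 1/(31/10) = 2 + 10/31 = 72/31
1 + 1/(72/31) = 1 + 31/72 = 103/72
3 + 1/(103/72) = 3 + 72/103 = 381/103
6 + 1/(381/103) = 6 + 103/381 = 2389/381
8 + 1/(2389/381) = 8 + 381/2389 = 19493/2389

19493/2389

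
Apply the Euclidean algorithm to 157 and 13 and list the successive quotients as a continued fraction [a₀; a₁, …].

[12; 13]

157 ÷ 13 → quotient 12, remainder 1
13 ÷ 1 → quotient 13, remainder 0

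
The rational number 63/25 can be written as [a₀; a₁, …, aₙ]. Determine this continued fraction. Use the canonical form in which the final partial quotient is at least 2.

Repeatedly divide and take the remainder:
63 ÷ 25 → quotient 2, remainder 13
25 ÷ 13 → quotient 1, remainder 12
13 ÷ 12 → quotient 1, remainder 1
12 ÷ 1 → quotient 12, remainder 0

[2; 1, 1, 12]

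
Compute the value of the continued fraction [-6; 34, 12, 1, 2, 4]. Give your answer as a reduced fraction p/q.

-33573/5623

a_0 = -6: -6/1
a_1 = 34: -203/34
a_2 = 12: -2442/409
a_3 = 1: -2645/443
a_4 = 2: -7732/1295
a_5 = 4: -33573/5623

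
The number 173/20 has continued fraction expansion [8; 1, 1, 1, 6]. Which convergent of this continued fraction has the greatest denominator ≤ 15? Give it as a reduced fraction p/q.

a_0 = 8: 8/1  (≤ bound)
a_1 = 1: 9/1  (≤ bound)
a_2 = 1: 17/2  (≤ bound)
a_3 = 1: 26/3  (≤ bound)
a_4 = 6: 173/20  (> 15, stop)

26/3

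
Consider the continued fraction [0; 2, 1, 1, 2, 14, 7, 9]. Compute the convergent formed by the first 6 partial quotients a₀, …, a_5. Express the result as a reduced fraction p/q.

Starting at the tail and folding back:
Start with 14.
2 + 1/(14/1) = 2 + 1/14 = 29/14
1 + 1/(29/14) = 1 + 14/29 = 43/29
1 + 1/(43/29) = 1 + 29/43 = 72/43
2 + 1/(72/43) = 2 + 43/72 = 187/72
0 + 1/(187/72) = 0 + 72/187 = 72/187

72/187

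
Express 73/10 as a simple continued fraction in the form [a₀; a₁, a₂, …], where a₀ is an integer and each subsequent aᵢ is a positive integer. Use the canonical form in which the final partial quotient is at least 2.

[7; 3, 3]

⌊73/10⌋ = 7, remainder 3
⌊10/3⌋ = 3, remainder 1
⌊3/1⌋ = 3, remainder 0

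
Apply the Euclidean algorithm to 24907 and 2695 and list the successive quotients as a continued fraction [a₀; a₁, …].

[9; 4, 7, 2, 43]

Run the Euclidean algorithm, recording each quotient:
24907 = 9·2695 + 652, so a_0 = 9
2695 = 4·652 + 87, so a_1 = 4
652 = 7·87 + 43, so a_2 = 7
87 = 2·43 + 1, so a_3 = 2
43 = 43·1 + 0, so a_4 = 43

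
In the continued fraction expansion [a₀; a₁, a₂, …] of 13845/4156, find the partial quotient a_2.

Repeatedly divide and take the remainder:
13845 ÷ 4156 → quotient 3, remainder 1377
4156 ÷ 1377 → quotient 3, remainder 25
1377 ÷ 25 → quotient 55, remainder 2

55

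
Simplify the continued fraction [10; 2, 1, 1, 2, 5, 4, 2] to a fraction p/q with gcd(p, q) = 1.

6813/656

Starting at the tail and folding back:
Start with 2.
4 + 1/(2/1) = 4 + 1/2 = 9/2
5 + 1/(9/2) = 5 + 2/9 = 47/9
2 + 1/(47/9) = 2 + 9/47 = 103/47
1 + 1/(103/47) = 1 + 47/103 = 150/103
1 + 1/(150/103) = 1 + 103/150 = 253/150
2 + 1/(253/150) = 2 + 150/253 = 656/253
10 + 1/(656/253) = 10 + 253/656 = 6813/656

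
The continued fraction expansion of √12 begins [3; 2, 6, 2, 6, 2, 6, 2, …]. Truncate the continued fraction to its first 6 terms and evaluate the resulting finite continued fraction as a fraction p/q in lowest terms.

Start with 2.
6 + 1/(2/1) = 6 + 1/2 = 13/2
2 + 1/(13/2) = 2 + 2/13 = 28/13
6 + 1/(28/13) = 6 + 13/28 = 181/28
2 + 1/(181/28) = 2 + 28/181 = 390/181
3 + 1/(390/181) = 3 + 181/390 = 1351/390

1351/390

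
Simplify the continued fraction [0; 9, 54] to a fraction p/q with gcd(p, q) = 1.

54/487

Starting at the tail and folding back:
Start with 54.
9 + 1/(54/1) = 9 + 1/54 = 487/54
0 + 1/(487/54) = 0 + 54/487 = 54/487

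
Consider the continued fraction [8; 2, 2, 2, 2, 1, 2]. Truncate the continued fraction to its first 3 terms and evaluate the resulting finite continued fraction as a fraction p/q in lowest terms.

Start with 2.
2 + 1/(2/1) = 2 + 1/2 = 5/2
8 + 1/(5/2) = 8 + 2/5 = 42/5

42/5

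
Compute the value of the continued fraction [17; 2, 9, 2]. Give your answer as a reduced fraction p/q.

Build up convergents one term at a time:
a_0 = 17: 17/1
a_1 = 2: 35/2
a_2 = 9: 332/19
a_3 = 2: 699/40

699/40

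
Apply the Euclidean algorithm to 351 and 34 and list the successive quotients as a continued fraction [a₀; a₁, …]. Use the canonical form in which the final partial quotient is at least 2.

[10; 3, 11]

Run the Euclidean algorithm, recording each quotient:
⌊351/34⌋ = 10, remainder 11
⌊34/11⌋ = 3, remainder 1
⌊11/1⌋ = 11, remainder 0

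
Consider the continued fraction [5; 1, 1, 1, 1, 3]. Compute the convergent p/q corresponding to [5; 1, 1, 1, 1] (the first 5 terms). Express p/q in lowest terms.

a_0 = 5: 5/1
a_1 = 1: 6/1
a_2 = 1: 11/2
a_3 = 1: 17/3
a_4 = 1: 28/5

28/5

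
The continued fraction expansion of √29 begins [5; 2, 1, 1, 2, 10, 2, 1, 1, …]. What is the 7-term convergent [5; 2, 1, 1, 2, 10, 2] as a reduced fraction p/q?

1524/283

Compute successive convergents:
a_0 = 5: 5/1
a_1 = 2: 11/2
a_2 = 1: 16/3
a_3 = 1: 27/5
a_4 = 2: 70/13
a_5 = 10: 727/135
a_6 = 2: 1524/283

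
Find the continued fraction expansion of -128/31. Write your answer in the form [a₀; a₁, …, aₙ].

-128 = -5·31 + 27, so a_0 = -5
31 = 1·27 + 4, so a_1 = 1
27 = 6·4 + 3, so a_2 = 6
4 = 1·3 + 1, so a_3 = 1
3 = 3·1 + 0, so a_4 = 3

[-5; 1, 6, 1, 3]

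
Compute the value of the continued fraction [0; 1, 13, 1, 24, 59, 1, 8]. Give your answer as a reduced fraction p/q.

188237/201721

Start with 8.
1 + 1/(8/1) = 1 + 1/8 = 9/8
59 + 1/(9/8) = 59 + 8/9 = 539/9
24 + 1/(539/9) = 24 + 9/539 = 12945/539
1 + 1/(12945/539) = 1 + 539/12945 = 13484/12945
13 + 1/(13484/12945) = 13 + 12945/13484 = 188237/13484
1 + 1/(188237/13484) = 1 + 13484/188237 = 201721/188237
0 + 1/(201721/188237) = 0 + 188237/201721 = 188237/201721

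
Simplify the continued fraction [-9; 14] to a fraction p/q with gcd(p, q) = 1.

-125/14

a_0 = -9: -9/1
a_1 = 14: -125/14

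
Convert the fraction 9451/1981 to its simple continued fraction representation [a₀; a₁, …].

[4; 1, 3, 2, 1, 3, 41]

Repeatedly divide and take the remainder:
9451 = 4·1981 + 1527, so a_0 = 4
1981 = 1·1527 + 454, so a_1 = 1
1527 = 3·454 + 165, so a_2 = 3
454 = 2·165 + 124, so a_3 = 2
165 = 1·124 + 41, so a_4 = 1
124 = 3·41 + 1, so a_5 = 3
41 = 41·1 + 0, so a_6 = 41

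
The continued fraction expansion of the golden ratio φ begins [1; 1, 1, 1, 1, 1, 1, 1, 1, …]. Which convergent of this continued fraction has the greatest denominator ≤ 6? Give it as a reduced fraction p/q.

a_0 = 1: 1/1  (≤ bound)
a_1 = 1: 2/1  (≤ bound)
a_2 = 1: 3/2  (≤ bound)
a_3 = 1: 5/3  (≤ bound)
a_4 = 1: 8/5  (≤ bound)
a_5 = 1: 13/8  (> 6, stop)

8/5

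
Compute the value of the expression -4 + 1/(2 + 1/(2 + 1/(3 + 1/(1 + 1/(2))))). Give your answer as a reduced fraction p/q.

-219/61

Start with 2.
1 + 1/(2/1) = 1 + 1/2 = 3/2
3 + 1/(3/2) = 3 + 2/3 = 11/3
2 + 1/(11/3) = 2 + 3/11 = 25/11
2 + 1/(25/11) = 2 + 11/25 = 61/25
-4 + 1/(61/25) = -4 + 25/61 = -219/61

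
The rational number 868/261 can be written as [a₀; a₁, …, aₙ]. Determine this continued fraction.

[3; 3, 14, 6]

Run the Euclidean algorithm, recording each quotient:
868 ÷ 261 → quotient 3, remainder 85
261 ÷ 85 → quotient 3, remainder 6
85 ÷ 6 → quotient 14, remainder 1
6 ÷ 1 → quotient 6, remainder 0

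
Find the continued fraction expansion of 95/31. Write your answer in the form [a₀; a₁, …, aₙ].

95 ÷ 31 → quotient 3, remainder 2
31 ÷ 2 → quotient 15, remainder 1
2 ÷ 1 → quotient 2, remainder 0

[3; 15, 2]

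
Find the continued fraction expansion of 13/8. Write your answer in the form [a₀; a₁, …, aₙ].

[1; 1, 1, 1, 2]

⌊13/8⌋ = 1, remainder 5
⌊8/5⌋ = 1, remainder 3
⌊5/3⌋ = 1, remainder 2
⌊3/2⌋ = 1, remainder 1
⌊2/1⌋ = 2, remainder 0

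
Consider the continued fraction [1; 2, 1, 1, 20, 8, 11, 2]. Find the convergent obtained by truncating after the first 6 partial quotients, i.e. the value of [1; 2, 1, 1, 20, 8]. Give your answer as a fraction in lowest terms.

1159/829

Build up convergents one term at a time:
a_0 = 1: 1/1
a_1 = 2: 3/2
a_2 = 1: 4/3
a_3 = 1: 7/5
a_4 = 20: 144/103
a_5 = 8: 1159/829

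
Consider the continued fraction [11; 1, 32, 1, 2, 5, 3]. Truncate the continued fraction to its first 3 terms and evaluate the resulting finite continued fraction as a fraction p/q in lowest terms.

395/33

Use the convergent recurrence hₖ = aₖ·hₖ₋₁ + hₖ₋₂ (and likewise for the denominators kₖ):
a_0 = 11: 11/1
a_1 = 1: 12/1
a_2 = 32: 395/33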